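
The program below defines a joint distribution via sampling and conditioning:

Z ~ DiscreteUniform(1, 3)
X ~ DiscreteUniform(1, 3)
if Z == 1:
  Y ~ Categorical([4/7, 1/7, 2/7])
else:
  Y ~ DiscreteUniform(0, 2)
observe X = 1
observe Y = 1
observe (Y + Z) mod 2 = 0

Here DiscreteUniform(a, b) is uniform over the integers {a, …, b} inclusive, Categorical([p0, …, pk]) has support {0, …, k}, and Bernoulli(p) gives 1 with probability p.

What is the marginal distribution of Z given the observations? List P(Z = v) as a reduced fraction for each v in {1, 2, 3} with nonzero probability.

P(Z=1) = 3/10, P(Z=3) = 7/10

Enumerate traces; 2 have nonzero weight after conditioning:
  (Z=1, X=1, Y=1) weight 1/63
  (Z=3, X=1, Y=1) weight 1/27
Group by Z:
  weight(Z=1) = 1/63
  weight(Z=3) = 1/27
Total weight = 1/63 + 1/27 = 10/189
P(Z=1 | obs) = 1/63 / 10/189 = 3/10
P(Z=3 | obs) = 1/27 / 10/189 = 7/10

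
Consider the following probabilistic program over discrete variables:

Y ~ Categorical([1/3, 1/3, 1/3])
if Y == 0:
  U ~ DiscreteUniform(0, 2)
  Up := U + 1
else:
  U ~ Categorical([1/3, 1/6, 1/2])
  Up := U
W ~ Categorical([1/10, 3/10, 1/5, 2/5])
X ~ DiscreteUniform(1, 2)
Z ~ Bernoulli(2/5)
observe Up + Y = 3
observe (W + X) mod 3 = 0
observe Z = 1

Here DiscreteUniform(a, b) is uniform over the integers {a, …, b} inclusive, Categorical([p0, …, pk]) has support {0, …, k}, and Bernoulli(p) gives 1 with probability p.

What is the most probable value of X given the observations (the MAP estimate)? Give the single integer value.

Enumerate traces; 6 have nonzero weight after conditioning:
  (Y=0, U=2, W=1, X=2, Z=1) weight 1/150
  (Y=0, U=2, W=2, X=1, Z=1) weight 1/225
  (Y=1, U=2, W=1, X=2, Z=1) weight 1/100
  (Y=1, U=2, W=2, X=1, Z=1) weight 1/150
  (Y=2, U=1, W=1, X=2, Z=1) weight 1/300
  (Y=2, U=1, W=2, X=1, Z=1) weight 1/450
Group by X:
  weight(X=1) = 1/75
  weight(X=2) = 1/50
Total weight = 1/75 + 1/50 = 1/30
P(X=1 | obs) = 1/75 / 1/30 = 2/5
P(X=2 | obs) = 1/50 / 1/30 = 3/5
argmax = 2

argmax_v P(X = v | obs) = 2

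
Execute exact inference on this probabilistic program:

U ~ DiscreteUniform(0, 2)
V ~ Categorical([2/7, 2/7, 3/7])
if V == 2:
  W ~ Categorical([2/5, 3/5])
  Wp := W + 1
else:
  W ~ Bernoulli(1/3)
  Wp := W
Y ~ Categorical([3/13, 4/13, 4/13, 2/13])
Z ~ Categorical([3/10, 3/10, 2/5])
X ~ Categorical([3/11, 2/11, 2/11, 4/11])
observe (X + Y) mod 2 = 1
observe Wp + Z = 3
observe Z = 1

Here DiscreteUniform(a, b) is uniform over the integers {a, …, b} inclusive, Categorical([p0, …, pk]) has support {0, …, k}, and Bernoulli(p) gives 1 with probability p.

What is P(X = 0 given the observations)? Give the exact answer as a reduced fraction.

Enumerate traces; 24 have nonzero weight after conditioning:
  (U=0, V=2, W=1, Y=0, Z=1, X=1) weight 27/25025
  (U=0, V=2, W=1, Y=0, Z=1, X=3) weight 54/25025
  (U=0, V=2, W=1, Y=1, Z=1, X=0) weight 54/25025
  (U=0, V=2, W=1, Y=1, Z=1, X=2) weight 36/25025
  (U=0, V=2, W=1, Y=2, Z=1, X=1) weight 36/25025
  (U=0, V=2, W=1, Y=2, Z=1, X=3) weight 72/25025
  (U=0, V=2, W=1, Y=3, Z=1, X=0) weight 27/25025
  (U=0, V=2, W=1, Y=3, Z=1, X=2) weight 18/25025
  … 16 more
Group by X:
  weight(X=0) = 243/25025
  weight(X=1) = 27/3575
  weight(X=2) = 162/25025
  weight(X=3) = 54/3575
Total weight = 243/25025 + 27/3575 + 162/25025 + 54/3575 = 972/25025
P(X=0 | obs) = 243/25025 / 972/25025 = 1/4
P(X=1 | obs) = 27/3575 / 972/25025 = 7/36
P(X=2 | obs) = 162/25025 / 972/25025 = 1/6
P(X=3 | obs) = 54/3575 / 972/25025 = 7/18

P(X = 0 | obs) = 1/4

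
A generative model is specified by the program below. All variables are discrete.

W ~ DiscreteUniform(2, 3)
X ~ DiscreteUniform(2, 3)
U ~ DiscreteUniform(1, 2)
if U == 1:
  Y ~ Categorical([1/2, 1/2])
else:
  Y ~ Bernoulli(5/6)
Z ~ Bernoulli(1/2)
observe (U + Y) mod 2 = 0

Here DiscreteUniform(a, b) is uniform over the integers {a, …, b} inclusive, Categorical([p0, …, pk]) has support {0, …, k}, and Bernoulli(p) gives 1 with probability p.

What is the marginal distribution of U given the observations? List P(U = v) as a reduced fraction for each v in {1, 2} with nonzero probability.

P(U=1) = 3/4, P(U=2) = 1/4

Enumerate traces; 16 have nonzero weight after conditioning:
  (W=2, X=2, U=1, Y=1, Z=0) weight 1/32
  (W=2, X=2, U=1, Y=1, Z=1) weight 1/32
  (W=2, X=2, U=2, Y=0, Z=0) weight 1/96
  (W=2, X=2, U=2, Y=0, Z=1) weight 1/96
  (W=2, X=3, U=1, Y=1, Z=0) weight 1/32
  (W=2, X=3, U=1, Y=1, Z=1) weight 1/32
  (W=2, X=3, U=2, Y=0, Z=0) weight 1/96
  (W=2, X=3, U=2, Y=0, Z=1) weight 1/96
  … 8 more
Group by U:
  weight(U=1) = 1/4
  weight(U=2) = 1/12
Total weight = 1/4 + 1/12 = 1/3
P(U=1 | obs) = 1/4 / 1/3 = 3/4
P(U=2 | obs) = 1/12 / 1/3 = 1/4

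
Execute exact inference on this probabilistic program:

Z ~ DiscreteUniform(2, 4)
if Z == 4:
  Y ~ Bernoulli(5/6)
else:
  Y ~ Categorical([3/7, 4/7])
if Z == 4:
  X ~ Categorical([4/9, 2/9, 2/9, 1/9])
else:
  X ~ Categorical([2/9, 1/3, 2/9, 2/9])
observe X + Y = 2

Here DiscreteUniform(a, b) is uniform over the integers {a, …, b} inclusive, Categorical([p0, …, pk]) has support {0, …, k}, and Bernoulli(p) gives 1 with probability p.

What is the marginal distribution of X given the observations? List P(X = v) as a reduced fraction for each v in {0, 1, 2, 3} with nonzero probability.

P(X=1) = 107/150, P(X=2) = 43/150

Enumerate traces; 6 have nonzero weight after conditioning:
  (Z=2, Y=0, X=2) weight 2/63
  (Z=2, Y=1, X=1) weight 4/63
  (Z=3, Y=0, X=2) weight 2/63
  (Z=3, Y=1, X=1) weight 4/63
  (Z=4, Y=0, X=2) weight 1/81
  (Z=4, Y=1, X=1) weight 5/81
Group by X:
  weight(X=1) = 107/567
  weight(X=2) = 43/567
Total weight = 107/567 + 43/567 = 50/189
P(X=1 | obs) = 107/567 / 50/189 = 107/150
P(X=2 | obs) = 43/567 / 50/189 = 43/150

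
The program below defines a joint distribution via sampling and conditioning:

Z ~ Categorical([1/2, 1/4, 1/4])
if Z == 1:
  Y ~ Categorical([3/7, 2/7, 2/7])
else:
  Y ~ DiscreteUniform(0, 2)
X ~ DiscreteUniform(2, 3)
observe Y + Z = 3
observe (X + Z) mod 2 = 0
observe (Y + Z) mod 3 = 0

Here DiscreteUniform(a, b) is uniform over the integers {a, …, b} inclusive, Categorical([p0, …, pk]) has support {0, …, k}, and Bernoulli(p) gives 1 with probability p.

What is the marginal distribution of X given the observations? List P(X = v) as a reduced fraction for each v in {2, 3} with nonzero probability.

Enumerate traces; 2 have nonzero weight after conditioning:
  (Z=1, Y=2, X=3) weight 1/28
  (Z=2, Y=1, X=2) weight 1/24
Group by X:
  weight(X=2) = 1/24
  weight(X=3) = 1/28
Total weight = 1/24 + 1/28 = 13/168
P(X=2 | obs) = 1/24 / 13/168 = 7/13
P(X=3 | obs) = 1/28 / 13/168 = 6/13

P(X=2) = 7/13, P(X=3) = 6/13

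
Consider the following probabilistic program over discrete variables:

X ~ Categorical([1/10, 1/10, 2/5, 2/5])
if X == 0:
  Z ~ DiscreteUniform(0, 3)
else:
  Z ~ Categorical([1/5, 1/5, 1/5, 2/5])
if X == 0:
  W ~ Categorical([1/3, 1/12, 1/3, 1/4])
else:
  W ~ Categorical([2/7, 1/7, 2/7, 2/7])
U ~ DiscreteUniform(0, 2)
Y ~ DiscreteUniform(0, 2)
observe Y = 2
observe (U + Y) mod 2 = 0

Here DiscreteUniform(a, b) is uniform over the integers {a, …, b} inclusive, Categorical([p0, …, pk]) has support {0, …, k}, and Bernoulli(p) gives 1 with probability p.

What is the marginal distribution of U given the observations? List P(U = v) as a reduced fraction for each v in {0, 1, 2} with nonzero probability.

Enumerate traces; 128 have nonzero weight after conditioning:
  (X=0, Z=0, W=0, U=0, Y=2) weight 1/1080
  (X=0, Z=0, W=0, U=2, Y=2) weight 1/1080
  (X=0, Z=0, W=1, U=0, Y=2) weight 1/4320
  (X=0, Z=0, W=1, U=2, Y=2) weight 1/4320
  (X=0, Z=0, W=2, U=0, Y=2) weight 1/1080
  (X=0, Z=0, W=2, U=2, Y=2) weight 1/1080
  (X=0, Z=0, W=3, U=0, Y=2) weight 1/1440
  (X=0, Z=0, W=3, U=2, Y=2) weight 1/1440
  … 120 more
Group by U:
  weight(U=0) = 1/9
  weight(U=2) = 1/9
Total weight = 1/9 + 1/9 = 2/9
P(U=0 | obs) = 1/9 / 2/9 = 1/2
P(U=2 | obs) = 1/9 / 2/9 = 1/2

P(U=0) = 1/2, P(U=2) = 1/2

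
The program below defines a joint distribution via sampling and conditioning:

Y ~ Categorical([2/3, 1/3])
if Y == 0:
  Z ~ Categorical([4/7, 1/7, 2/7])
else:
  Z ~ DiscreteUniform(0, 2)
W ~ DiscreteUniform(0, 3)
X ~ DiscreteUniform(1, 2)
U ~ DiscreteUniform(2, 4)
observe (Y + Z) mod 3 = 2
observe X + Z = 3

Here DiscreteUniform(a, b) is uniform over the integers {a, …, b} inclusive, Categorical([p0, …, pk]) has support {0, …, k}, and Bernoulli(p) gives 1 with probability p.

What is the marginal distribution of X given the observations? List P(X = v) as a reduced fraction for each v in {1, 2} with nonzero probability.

P(X=1) = 12/19, P(X=2) = 7/19

Enumerate traces; 24 have nonzero weight after conditioning:
  (Y=0, Z=2, W=0, X=1, U=2) weight 1/126
  (Y=0, Z=2, W=0, X=1, U=3) weight 1/126
  (Y=0, Z=2, W=0, X=1, U=4) weight 1/126
  (Y=0, Z=2, W=1, X=1, U=2) weight 1/126
  (Y=0, Z=2, W=1, X=1, U=3) weight 1/126
  (Y=0, Z=2, W=1, X=1, U=4) weight 1/126
  (Y=0, Z=2, W=2, X=1, U=2) weight 1/126
  (Y=0, Z=2, W=2, X=1, U=3) weight 1/126
  (Y=1, Z=1, W=0, X=2, U=2) weight 1/216
  … 15 more
Group by X:
  weight(X=1) = 2/21
  weight(X=2) = 1/18
Total weight = 2/21 + 1/18 = 19/126
P(X=1 | obs) = 2/21 / 19/126 = 12/19
P(X=2 | obs) = 1/18 / 19/126 = 7/19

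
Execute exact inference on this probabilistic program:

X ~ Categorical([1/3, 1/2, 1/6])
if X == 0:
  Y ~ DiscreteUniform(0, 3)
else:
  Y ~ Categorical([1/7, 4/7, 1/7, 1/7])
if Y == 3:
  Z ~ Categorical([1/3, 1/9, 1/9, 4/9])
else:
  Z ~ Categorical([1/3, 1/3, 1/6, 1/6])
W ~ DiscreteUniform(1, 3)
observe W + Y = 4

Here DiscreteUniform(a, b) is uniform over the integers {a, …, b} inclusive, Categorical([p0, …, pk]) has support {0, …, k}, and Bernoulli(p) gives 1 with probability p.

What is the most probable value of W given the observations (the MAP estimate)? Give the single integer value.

Enumerate traces; 36 have nonzero weight after conditioning:
  (X=0, Y=1, Z=0, W=3) weight 1/108
  (X=0, Y=1, Z=1, W=3) weight 1/108
  (X=0, Y=1, Z=2, W=3) weight 1/216
  (X=0, Y=1, Z=3, W=3) weight 1/216
  (X=0, Y=2, Z=0, W=2) weight 1/108
  (X=0, Y=2, Z=1, W=2) weight 1/108
  (X=0, Y=2, Z=2, W=2) weight 1/216
  (X=0, Y=2, Z=3, W=2) weight 1/216
  (X=0, Y=3, Z=0, W=1) weight 1/108
  … 27 more
Group by W:
  weight(W=1) = 5/84
  weight(W=2) = 5/84
  weight(W=3) = 13/84
Total weight = 5/84 + 5/84 + 13/84 = 23/84
P(W=1 | obs) = 5/84 / 23/84 = 5/23
P(W=2 | obs) = 5/84 / 23/84 = 5/23
P(W=3 | obs) = 13/84 / 23/84 = 13/23
argmax = 3

argmax_v P(W = v | obs) = 3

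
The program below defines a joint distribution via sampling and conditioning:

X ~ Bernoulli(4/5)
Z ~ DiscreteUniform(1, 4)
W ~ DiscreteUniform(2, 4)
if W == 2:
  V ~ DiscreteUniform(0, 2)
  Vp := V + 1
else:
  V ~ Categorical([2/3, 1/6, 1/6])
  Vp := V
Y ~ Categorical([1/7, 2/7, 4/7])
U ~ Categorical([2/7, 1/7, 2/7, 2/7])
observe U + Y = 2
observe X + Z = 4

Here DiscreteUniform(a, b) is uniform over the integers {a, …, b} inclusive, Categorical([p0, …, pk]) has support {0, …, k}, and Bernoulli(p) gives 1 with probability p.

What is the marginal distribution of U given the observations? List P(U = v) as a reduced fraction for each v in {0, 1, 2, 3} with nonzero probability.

Enumerate traces; 54 have nonzero weight after conditioning:
  (X=0, Z=4, W=2, V=0, Y=0, U=2) weight 1/4410
  (X=0, Z=4, W=2, V=0, Y=1, U=1) weight 1/4410
  (X=0, Z=4, W=2, V=0, Y=2, U=0) weight 2/2205
  (X=0, Z=4, W=2, V=1, Y=0, U=2) weight 1/4410
  (X=0, Z=4, W=2, V=1, Y=1, U=1) weight 1/4410
  (X=0, Z=4, W=2, V=1, Y=2, U=0) weight 2/2205
  (X=0, Z=4, W=2, V=2, Y=0, U=2) weight 1/4410
  (X=0, Z=4, W=2, V=2, Y=1, U=1) weight 1/4410
  … 46 more
Group by U:
  weight(U=0) = 2/49
  weight(U=1) = 1/98
  weight(U=2) = 1/98
Total weight = 2/49 + 1/98 + 1/98 = 3/49
P(U=0 | obs) = 2/49 / 3/49 = 2/3
P(U=1 | obs) = 1/98 / 3/49 = 1/6
P(U=2 | obs) = 1/98 / 3/49 = 1/6

P(U=0) = 2/3, P(U=1) = 1/6, P(U=2) = 1/6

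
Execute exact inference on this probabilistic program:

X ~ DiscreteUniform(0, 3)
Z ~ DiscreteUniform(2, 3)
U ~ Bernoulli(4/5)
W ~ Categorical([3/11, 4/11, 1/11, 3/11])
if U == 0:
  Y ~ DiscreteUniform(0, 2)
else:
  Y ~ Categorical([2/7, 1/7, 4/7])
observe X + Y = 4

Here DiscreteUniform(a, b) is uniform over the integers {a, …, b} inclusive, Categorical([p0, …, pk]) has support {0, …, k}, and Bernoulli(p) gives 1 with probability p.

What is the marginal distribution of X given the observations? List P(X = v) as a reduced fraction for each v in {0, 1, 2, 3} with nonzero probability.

Enumerate traces; 32 have nonzero weight after conditioning:
  (X=2, Z=2, U=0, W=0, Y=2) weight 1/440
  (X=2, Z=2, U=0, W=1, Y=2) weight 1/330
  (X=2, Z=2, U=0, W=2, Y=2) weight 1/1320
  (X=2, Z=2, U=0, W=3, Y=2) weight 1/440
  (X=2, Z=2, U=1, W=0, Y=2) weight 6/385
  (X=2, Z=2, U=1, W=1, Y=2) weight 8/385
  (X=2, Z=2, U=1, W=2, Y=2) weight 2/385
  (X=2, Z=2, U=1, W=3, Y=2) weight 6/385
  (X=3, Z=2, U=0, W=0, Y=1) weight 1/440
  … 23 more
Group by X:
  weight(X=2) = 11/84
  weight(X=3) = 19/420
Total weight = 11/84 + 19/420 = 37/210
P(X=2 | obs) = 11/84 / 37/210 = 55/74
P(X=3 | obs) = 19/420 / 37/210 = 19/74

P(X=2) = 55/74, P(X=3) = 19/74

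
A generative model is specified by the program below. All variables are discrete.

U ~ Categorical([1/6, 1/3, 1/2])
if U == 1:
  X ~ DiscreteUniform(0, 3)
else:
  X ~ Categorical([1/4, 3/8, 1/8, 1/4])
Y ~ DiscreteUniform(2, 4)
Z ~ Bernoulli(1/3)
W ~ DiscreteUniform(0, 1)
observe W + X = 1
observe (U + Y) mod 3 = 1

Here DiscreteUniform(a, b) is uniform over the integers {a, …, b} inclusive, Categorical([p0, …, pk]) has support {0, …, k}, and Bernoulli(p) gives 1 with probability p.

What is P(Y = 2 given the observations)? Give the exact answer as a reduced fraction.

P(Y = 2 | obs) = 15/28

Enumerate traces; 12 have nonzero weight after conditioning:
  (U=0, X=0, Y=4, Z=0, W=1) weight 1/216
  (U=0, X=0, Y=4, Z=1, W=1) weight 1/432
  (U=0, X=1, Y=4, Z=0, W=0) weight 1/144
  (U=0, X=1, Y=4, Z=1, W=0) weight 1/288
  (U=1, X=0, Y=3, Z=0, W=1) weight 1/108
  (U=1, X=0, Y=3, Z=1, W=1) weight 1/216
  (U=1, X=1, Y=3, Z=0, W=0) weight 1/108
  (U=1, X=1, Y=3, Z=1, W=0) weight 1/216
  (U=2, X=0, Y=2, Z=0, W=1) weight 1/72
  … 3 more
Group by Y:
  weight(Y=2) = 5/96
  weight(Y=3) = 1/36
  weight(Y=4) = 5/288
Total weight = 5/96 + 1/36 + 5/288 = 7/72
P(Y=2 | obs) = 5/96 / 7/72 = 15/28
P(Y=3 | obs) = 1/36 / 7/72 = 2/7
P(Y=4 | obs) = 5/288 / 7/72 = 5/28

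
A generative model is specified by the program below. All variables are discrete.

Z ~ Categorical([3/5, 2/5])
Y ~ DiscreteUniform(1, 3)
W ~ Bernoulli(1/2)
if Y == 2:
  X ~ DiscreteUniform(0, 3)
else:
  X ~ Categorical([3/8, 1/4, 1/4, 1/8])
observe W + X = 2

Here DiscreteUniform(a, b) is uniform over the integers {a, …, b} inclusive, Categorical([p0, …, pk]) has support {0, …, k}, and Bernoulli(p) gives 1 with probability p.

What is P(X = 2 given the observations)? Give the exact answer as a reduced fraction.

P(X = 2 | obs) = 1/2

Enumerate traces; 12 have nonzero weight after conditioning:
  (Z=0, Y=1, W=0, X=2) weight 1/40
  (Z=0, Y=1, W=1, X=1) weight 1/40
  (Z=0, Y=2, W=0, X=2) weight 1/40
  (Z=0, Y=2, W=1, X=1) weight 1/40
  (Z=0, Y=3, W=0, X=2) weight 1/40
  (Z=0, Y=3, W=1, X=1) weight 1/40
  (Z=1, Y=1, W=0, X=2) weight 1/60
  (Z=1, Y=1, W=1, X=1) weight 1/60
  … 4 more
Group by X:
  weight(X=1) = 1/8
  weight(X=2) = 1/8
Total weight = 1/8 + 1/8 = 1/4
P(X=1 | obs) = 1/8 / 1/4 = 1/2
P(X=2 | obs) = 1/8 / 1/4 = 1/2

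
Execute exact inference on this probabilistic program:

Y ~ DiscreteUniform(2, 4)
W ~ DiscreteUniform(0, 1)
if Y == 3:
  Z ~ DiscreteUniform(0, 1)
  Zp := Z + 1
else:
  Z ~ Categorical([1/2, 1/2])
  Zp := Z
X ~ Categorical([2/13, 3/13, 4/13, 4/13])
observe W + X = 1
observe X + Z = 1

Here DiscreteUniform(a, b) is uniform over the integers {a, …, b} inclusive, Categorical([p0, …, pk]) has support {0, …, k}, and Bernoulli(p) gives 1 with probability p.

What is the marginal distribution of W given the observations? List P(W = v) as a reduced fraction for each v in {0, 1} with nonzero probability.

P(W=0) = 3/5, P(W=1) = 2/5

Enumerate traces; 6 have nonzero weight after conditioning:
  (Y=2, W=0, Z=0, X=1) weight 1/52
  (Y=2, W=1, Z=1, X=0) weight 1/78
  (Y=3, W=0, Z=0, X=1) weight 1/52
  (Y=3, W=1, Z=1, X=0) weight 1/78
  (Y=4, W=0, Z=0, X=1) weight 1/52
  (Y=4, W=1, Z=1, X=0) weight 1/78
Group by W:
  weight(W=0) = 3/52
  weight(W=1) = 1/26
Total weight = 3/52 + 1/26 = 5/52
P(W=0 | obs) = 3/52 / 5/52 = 3/5
P(W=1 | obs) = 1/26 / 5/52 = 2/5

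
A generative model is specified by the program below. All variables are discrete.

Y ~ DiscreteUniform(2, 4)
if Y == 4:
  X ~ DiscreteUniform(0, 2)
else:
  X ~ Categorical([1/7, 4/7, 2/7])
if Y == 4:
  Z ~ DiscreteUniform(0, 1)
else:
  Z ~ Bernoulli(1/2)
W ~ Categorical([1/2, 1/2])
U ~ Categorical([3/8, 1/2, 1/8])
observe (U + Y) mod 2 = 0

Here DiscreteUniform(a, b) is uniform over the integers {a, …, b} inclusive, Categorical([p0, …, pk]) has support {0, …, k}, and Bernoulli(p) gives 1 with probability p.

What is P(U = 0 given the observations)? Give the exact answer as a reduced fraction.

Enumerate traces; 60 have nonzero weight after conditioning:
  (Y=2, X=0, Z=0, W=0, U=0) weight 1/224
  (Y=2, X=0, Z=0, W=0, U=2) weight 1/672
  (Y=2, X=0, Z=0, W=1, U=0) weight 1/224
  (Y=2, X=0, Z=0, W=1, U=2) weight 1/672
  (Y=2, X=0, Z=1, W=0, U=0) weight 1/224
  (Y=2, X=0, Z=1, W=0, U=2) weight 1/672
  (Y=2, X=0, Z=1, W=1, U=0) weight 1/224
  (Y=2, X=0, Z=1, W=1, U=2) weight 1/672
  (Y=3, X=0, Z=0, W=0, U=1) weight 1/168
  … 51 more
Group by U:
  weight(U=0) = 1/4
  weight(U=1) = 1/6
  weight(U=2) = 1/12
Total weight = 1/4 + 1/6 + 1/12 = 1/2
P(U=0 | obs) = 1/4 / 1/2 = 1/2
P(U=1 | obs) = 1/6 / 1/2 = 1/3
P(U=2 | obs) = 1/12 / 1/2 = 1/6

P(U = 0 | obs) = 1/2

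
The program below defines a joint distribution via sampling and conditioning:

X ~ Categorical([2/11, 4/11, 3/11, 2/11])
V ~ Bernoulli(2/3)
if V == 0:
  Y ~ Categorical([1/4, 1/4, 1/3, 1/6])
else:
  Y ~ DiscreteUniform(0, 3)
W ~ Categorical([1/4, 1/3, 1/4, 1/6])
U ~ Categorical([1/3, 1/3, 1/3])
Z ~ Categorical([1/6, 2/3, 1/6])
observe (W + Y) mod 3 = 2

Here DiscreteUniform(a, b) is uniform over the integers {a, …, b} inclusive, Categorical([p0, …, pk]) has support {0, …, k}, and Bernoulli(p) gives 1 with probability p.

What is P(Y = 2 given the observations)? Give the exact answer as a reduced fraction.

Enumerate traces; 360 have nonzero weight after conditioning:
  (X=0, V=0, Y=0, W=2, U=0, Z=0) weight 1/4752
  (X=0, V=0, Y=0, W=2, U=0, Z=1) weight 1/1188
  (X=0, V=0, Y=0, W=2, U=0, Z=2) weight 1/4752
  (X=0, V=0, Y=0, W=2, U=1, Z=0) weight 1/4752
  (X=0, V=0, Y=0, W=2, U=1, Z=1) weight 1/1188
  (X=0, V=0, Y=0, W=2, U=1, Z=2) weight 1/4752
  (X=0, V=0, Y=0, W=2, U=2, Z=0) weight 1/4752
  (X=0, V=0, Y=0, W=2, U=2, Z=1) weight 1/1188
  (X=0, V=0, Y=1, W=1, U=0, Z=0) weight 1/3564
  (X=0, V=0, Y=2, W=0, U=0, Z=0) weight 1/3564
  … 350 more
Group by Y:
  weight(Y=0) = 1/16
  weight(Y=1) = 1/12
  weight(Y=2) = 25/216
  weight(Y=3) = 1/18
Total weight = 1/16 + 1/12 + 25/216 + 1/18 = 137/432
P(Y=0 | obs) = 1/16 / 137/432 = 27/137
P(Y=1 | obs) = 1/12 / 137/432 = 36/137
P(Y=2 | obs) = 25/216 / 137/432 = 50/137
P(Y=3 | obs) = 1/18 / 137/432 = 24/137

P(Y = 2 | obs) = 50/137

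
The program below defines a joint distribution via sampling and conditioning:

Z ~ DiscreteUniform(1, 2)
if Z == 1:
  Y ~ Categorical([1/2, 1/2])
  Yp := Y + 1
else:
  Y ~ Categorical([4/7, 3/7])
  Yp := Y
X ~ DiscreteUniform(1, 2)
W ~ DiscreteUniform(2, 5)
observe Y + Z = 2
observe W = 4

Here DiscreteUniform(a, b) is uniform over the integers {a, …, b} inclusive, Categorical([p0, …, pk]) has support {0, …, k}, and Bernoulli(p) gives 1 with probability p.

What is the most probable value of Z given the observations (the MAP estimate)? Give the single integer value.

Enumerate traces; 4 have nonzero weight after conditioning:
  (Z=1, Y=1, X=1, W=4) weight 1/32
  (Z=1, Y=1, X=2, W=4) weight 1/32
  (Z=2, Y=0, X=1, W=4) weight 1/28
  (Z=2, Y=0, X=2, W=4) weight 1/28
Group by Z:
  weight(Z=1) = 1/16
  weight(Z=2) = 1/14
Total weight = 1/16 + 1/14 = 15/112
P(Z=1 | obs) = 1/16 / 15/112 = 7/15
P(Z=2 | obs) = 1/14 / 15/112 = 8/15
argmax = 2

argmax_v P(Z = v | obs) = 2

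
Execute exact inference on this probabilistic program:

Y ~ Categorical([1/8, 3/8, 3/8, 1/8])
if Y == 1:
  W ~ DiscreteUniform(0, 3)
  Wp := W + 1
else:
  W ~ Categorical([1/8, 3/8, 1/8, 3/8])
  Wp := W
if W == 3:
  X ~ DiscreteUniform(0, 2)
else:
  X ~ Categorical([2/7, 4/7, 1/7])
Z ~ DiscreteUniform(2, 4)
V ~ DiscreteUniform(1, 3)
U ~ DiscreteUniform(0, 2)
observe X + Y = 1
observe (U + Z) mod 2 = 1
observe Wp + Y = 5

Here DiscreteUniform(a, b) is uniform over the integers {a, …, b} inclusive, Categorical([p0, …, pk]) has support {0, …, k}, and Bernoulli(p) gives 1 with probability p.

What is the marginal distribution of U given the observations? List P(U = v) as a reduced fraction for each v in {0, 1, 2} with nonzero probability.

Enumerate traces; 12 have nonzero weight after conditioning:
  (Y=1, W=3, X=0, Z=2, V=1, U=1) weight 1/864
  (Y=1, W=3, X=0, Z=2, V=2, U=1) weight 1/864
  (Y=1, W=3, X=0, Z=2, V=3, U=1) weight 1/864
  (Y=1, W=3, X=0, Z=3, V=1, U=0) weight 1/864
  (Y=1, W=3, X=0, Z=3, V=1, U=2) weight 1/864
  (Y=1, W=3, X=0, Z=3, V=2, U=0) weight 1/864
  (Y=1, W=3, X=0, Z=3, V=2, U=2) weight 1/864
  (Y=1, W=3, X=0, Z=3, V=3, U=0) weight 1/864
  … 4 more
Group by U:
  weight(U=0) = 1/288
  weight(U=1) = 1/144
  weight(U=2) = 1/288
Total weight = 1/288 + 1/144 + 1/288 = 1/72
P(U=0 | obs) = 1/288 / 1/72 = 1/4
P(U=1 | obs) = 1/144 / 1/72 = 1/2
P(U=2 | obs) = 1/288 / 1/72 = 1/4

P(U=0) = 1/4, P(U=1) = 1/2, P(U=2) = 1/4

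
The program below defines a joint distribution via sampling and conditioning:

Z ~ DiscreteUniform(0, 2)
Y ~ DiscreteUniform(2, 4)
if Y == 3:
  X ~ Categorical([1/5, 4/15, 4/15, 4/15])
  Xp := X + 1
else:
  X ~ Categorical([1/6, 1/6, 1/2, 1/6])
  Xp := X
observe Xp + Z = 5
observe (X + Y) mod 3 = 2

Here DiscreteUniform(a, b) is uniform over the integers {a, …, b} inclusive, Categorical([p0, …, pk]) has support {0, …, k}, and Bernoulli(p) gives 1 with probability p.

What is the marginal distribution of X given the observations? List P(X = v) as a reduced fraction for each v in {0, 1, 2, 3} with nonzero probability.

Enumerate traces; 2 have nonzero weight after conditioning:
  (Z=2, Y=2, X=3) weight 1/54
  (Z=2, Y=3, X=2) weight 4/135
Group by X:
  weight(X=2) = 4/135
  weight(X=3) = 1/54
Total weight = 4/135 + 1/54 = 13/270
P(X=2 | obs) = 4/135 / 13/270 = 8/13
P(X=3 | obs) = 1/54 / 13/270 = 5/13

P(X=2) = 8/13, P(X=3) = 5/13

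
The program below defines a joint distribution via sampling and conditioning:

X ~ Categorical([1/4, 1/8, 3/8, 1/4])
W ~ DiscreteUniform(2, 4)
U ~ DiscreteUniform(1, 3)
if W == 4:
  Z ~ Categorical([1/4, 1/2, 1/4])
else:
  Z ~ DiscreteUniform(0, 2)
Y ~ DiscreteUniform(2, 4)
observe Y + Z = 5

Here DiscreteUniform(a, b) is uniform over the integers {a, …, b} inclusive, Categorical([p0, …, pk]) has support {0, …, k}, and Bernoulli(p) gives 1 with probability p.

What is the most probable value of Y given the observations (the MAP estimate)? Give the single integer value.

Enumerate traces; 72 have nonzero weight after conditioning:
  (X=0, W=2, U=1, Z=1, Y=4) weight 1/324
  (X=0, W=2, U=1, Z=2, Y=3) weight 1/324
  (X=0, W=2, U=2, Z=1, Y=4) weight 1/324
  (X=0, W=2, U=2, Z=2, Y=3) weight 1/324
  (X=0, W=2, U=3, Z=1, Y=4) weight 1/324
  (X=0, W=2, U=3, Z=2, Y=3) weight 1/324
  (X=0, W=3, U=1, Z=1, Y=4) weight 1/324
  (X=0, W=3, U=1, Z=2, Y=3) weight 1/324
  … 64 more
Group by Y:
  weight(Y=3) = 11/108
  weight(Y=4) = 7/54
Total weight = 11/108 + 7/54 = 25/108
P(Y=3 | obs) = 11/108 / 25/108 = 11/25
P(Y=4 | obs) = 7/54 / 25/108 = 14/25
argmax = 4

argmax_v P(Y = v | obs) = 4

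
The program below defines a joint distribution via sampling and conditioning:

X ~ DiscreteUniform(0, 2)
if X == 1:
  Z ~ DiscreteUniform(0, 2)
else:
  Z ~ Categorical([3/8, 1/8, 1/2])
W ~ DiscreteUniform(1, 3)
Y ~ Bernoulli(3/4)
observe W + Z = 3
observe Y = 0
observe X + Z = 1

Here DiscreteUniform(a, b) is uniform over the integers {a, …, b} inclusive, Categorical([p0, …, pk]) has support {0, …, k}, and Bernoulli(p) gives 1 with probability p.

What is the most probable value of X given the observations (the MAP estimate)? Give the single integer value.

argmax_v P(X = v | obs) = 1

Enumerate traces; 2 have nonzero weight after conditioning:
  (X=0, Z=1, W=2, Y=0) weight 1/288
  (X=1, Z=0, W=3, Y=0) weight 1/108
Group by X:
  weight(X=0) = 1/288
  weight(X=1) = 1/108
Total weight = 1/288 + 1/108 = 11/864
P(X=0 | obs) = 1/288 / 11/864 = 3/11
P(X=1 | obs) = 1/108 / 11/864 = 8/11
argmax = 1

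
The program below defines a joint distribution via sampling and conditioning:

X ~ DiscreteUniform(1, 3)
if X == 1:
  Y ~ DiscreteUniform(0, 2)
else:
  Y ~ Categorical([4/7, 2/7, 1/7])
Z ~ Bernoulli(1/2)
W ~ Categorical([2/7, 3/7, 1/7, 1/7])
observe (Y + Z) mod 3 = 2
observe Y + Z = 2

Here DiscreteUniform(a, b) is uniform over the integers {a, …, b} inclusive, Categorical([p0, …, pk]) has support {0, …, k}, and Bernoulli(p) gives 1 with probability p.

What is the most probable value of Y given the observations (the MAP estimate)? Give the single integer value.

Enumerate traces; 24 have nonzero weight after conditioning:
  (X=1, Y=1, Z=1, W=0) weight 1/63
  (X=1, Y=1, Z=1, W=1) weight 1/42
  (X=1, Y=1, Z=1, W=2) weight 1/126
  (X=1, Y=1, Z=1, W=3) weight 1/126
  (X=1, Y=2, Z=0, W=0) weight 1/63
  (X=1, Y=2, Z=0, W=1) weight 1/42
  (X=1, Y=2, Z=0, W=2) weight 1/126
  (X=1, Y=2, Z=0, W=3) weight 1/126
  … 16 more
Group by Y:
  weight(Y=1) = 19/126
  weight(Y=2) = 13/126
Total weight = 19/126 + 13/126 = 16/63
P(Y=1 | obs) = 19/126 / 16/63 = 19/32
P(Y=2 | obs) = 13/126 / 16/63 = 13/32
argmax = 1

argmax_v P(Y = v | obs) = 1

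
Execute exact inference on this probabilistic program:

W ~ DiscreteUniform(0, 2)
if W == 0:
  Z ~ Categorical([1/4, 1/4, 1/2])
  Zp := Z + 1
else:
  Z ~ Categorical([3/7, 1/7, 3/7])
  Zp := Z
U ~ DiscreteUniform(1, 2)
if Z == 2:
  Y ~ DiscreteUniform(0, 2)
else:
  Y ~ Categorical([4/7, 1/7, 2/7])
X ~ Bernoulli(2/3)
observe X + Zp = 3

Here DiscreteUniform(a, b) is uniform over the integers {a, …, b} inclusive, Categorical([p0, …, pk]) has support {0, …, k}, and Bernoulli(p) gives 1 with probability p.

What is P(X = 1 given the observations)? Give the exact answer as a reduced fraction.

P(X = 1 | obs) = 31/38

Enumerate traces; 24 have nonzero weight after conditioning:
  (W=0, Z=1, U=1, Y=0, X=1) weight 1/63
  (W=0, Z=1, U=1, Y=1, X=1) weight 1/252
  (W=0, Z=1, U=1, Y=2, X=1) weight 1/126
  (W=0, Z=1, U=2, Y=0, X=1) weight 1/63
  (W=0, Z=1, U=2, Y=1, X=1) weight 1/252
  (W=0, Z=1, U=2, Y=2, X=1) weight 1/126
  (W=0, Z=2, U=1, Y=0, X=0) weight 1/108
  (W=0, Z=2, U=1, Y=1, X=0) weight 1/108
  … 16 more
Group by X:
  weight(X=0) = 1/18
  weight(X=1) = 31/126
Total weight = 1/18 + 31/126 = 19/63
P(X=0 | obs) = 1/18 / 19/63 = 7/38
P(X=1 | obs) = 31/126 / 19/63 = 31/38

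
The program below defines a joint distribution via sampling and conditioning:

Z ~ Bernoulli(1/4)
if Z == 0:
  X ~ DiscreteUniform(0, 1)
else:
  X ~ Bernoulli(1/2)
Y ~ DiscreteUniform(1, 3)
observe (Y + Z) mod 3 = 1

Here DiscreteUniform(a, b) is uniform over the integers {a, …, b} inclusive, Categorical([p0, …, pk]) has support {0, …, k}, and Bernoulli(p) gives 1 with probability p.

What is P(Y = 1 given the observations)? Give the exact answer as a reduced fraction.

P(Y = 1 | obs) = 3/4

Enumerate traces; 4 have nonzero weight after conditioning:
  (Z=0, X=0, Y=1) weight 1/8
  (Z=0, X=1, Y=1) weight 1/8
  (Z=1, X=0, Y=3) weight 1/24
  (Z=1, X=1, Y=3) weight 1/24
Group by Y:
  weight(Y=1) = 1/4
  weight(Y=3) = 1/12
Total weight = 1/4 + 1/12 = 1/3
P(Y=1 | obs) = 1/4 / 1/3 = 3/4
P(Y=3 | obs) = 1/12 / 1/3 = 1/4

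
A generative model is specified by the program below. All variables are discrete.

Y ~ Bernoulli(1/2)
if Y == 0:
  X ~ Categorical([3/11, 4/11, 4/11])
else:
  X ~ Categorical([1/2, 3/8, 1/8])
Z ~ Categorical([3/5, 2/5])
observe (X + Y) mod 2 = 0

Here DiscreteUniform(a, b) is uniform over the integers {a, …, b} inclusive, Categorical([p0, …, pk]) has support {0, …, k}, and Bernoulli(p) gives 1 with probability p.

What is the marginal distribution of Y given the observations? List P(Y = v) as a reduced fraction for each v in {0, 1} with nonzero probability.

P(Y=0) = 56/89, P(Y=1) = 33/89

Enumerate traces; 6 have nonzero weight after conditioning:
  (Y=0, X=0, Z=0) weight 9/110
  (Y=0, X=0, Z=1) weight 3/55
  (Y=0, X=2, Z=0) weight 6/55
  (Y=0, X=2, Z=1) weight 4/55
  (Y=1, X=1, Z=0) weight 9/80
  (Y=1, X=1, Z=1) weight 3/40
Group by Y:
  weight(Y=0) = 7/22
  weight(Y=1) = 3/16
Total weight = 7/22 + 3/16 = 89/176
P(Y=0 | obs) = 7/22 / 89/176 = 56/89
P(Y=1 | obs) = 3/16 / 89/176 = 33/89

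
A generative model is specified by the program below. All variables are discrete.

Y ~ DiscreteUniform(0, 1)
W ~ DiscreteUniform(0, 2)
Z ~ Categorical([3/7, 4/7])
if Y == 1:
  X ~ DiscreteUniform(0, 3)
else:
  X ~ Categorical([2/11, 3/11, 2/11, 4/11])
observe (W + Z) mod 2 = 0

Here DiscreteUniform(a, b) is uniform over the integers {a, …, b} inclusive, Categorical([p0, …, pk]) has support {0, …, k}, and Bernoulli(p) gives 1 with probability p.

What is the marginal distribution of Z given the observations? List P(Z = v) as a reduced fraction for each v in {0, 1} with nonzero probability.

Enumerate traces; 24 have nonzero weight after conditioning:
  (Y=0, W=0, Z=0, X=0) weight 1/77
  (Y=0, W=0, Z=0, X=1) weight 3/154
  (Y=0, W=0, Z=0, X=2) weight 1/77
  (Y=0, W=0, Z=0, X=3) weight 2/77
  (Y=0, W=1, Z=1, X=0) weight 4/231
  (Y=0, W=1, Z=1, X=1) weight 2/77
  (Y=0, W=1, Z=1, X=2) weight 4/231
  (Y=0, W=1, Z=1, X=3) weight 8/231
  … 16 more
Group by Z:
  weight(Z=0) = 2/7
  weight(Z=1) = 4/21
Total weight = 2/7 + 4/21 = 10/21
P(Z=0 | obs) = 2/7 / 10/21 = 3/5
P(Z=1 | obs) = 4/21 / 10/21 = 2/5

P(Z=0) = 3/5, P(Z=1) = 2/5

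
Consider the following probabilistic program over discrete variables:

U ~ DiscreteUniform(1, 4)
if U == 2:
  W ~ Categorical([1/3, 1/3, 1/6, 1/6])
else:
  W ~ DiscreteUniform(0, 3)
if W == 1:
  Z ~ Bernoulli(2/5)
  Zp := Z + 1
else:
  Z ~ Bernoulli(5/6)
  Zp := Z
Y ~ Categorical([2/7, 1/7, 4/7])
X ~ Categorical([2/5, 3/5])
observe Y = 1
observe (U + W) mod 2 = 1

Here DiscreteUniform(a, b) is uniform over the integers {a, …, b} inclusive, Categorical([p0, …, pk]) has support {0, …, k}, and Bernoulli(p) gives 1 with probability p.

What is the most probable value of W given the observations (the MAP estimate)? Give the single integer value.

argmax_v P(W = v | obs) = 1

Enumerate traces; 32 have nonzero weight after conditioning:
  (U=1, W=0, Z=0, Y=1, X=0) weight 1/1680
  (U=1, W=0, Z=0, Y=1, X=1) weight 1/1120
  (U=1, W=0, Z=1, Y=1, X=0) weight 1/336
  (U=1, W=0, Z=1, Y=1, X=1) weight 1/224
  (U=1, W=2, Z=0, Y=1, X=0) weight 1/1680
  (U=1, W=2, Z=0, Y=1, X=1) weight 1/1120
  (U=1, W=2, Z=1, Y=1, X=0) weight 1/336
  (U=1, W=2, Z=1, Y=1, X=1) weight 1/224
  (U=2, W=1, Z=0, Y=1, X=0) weight 1/350
  (U=2, W=3, Z=0, Y=1, X=0) weight 1/2520
  … 22 more
Group by W:
  weight(W=0) = 1/56
  weight(W=1) = 1/48
  weight(W=2) = 1/56
  weight(W=3) = 5/336
Total weight = 1/56 + 1/48 + 1/56 + 5/336 = 1/14
P(W=0 | obs) = 1/56 / 1/14 = 1/4
P(W=1 | obs) = 1/48 / 1/14 = 7/24
P(W=2 | obs) = 1/56 / 1/14 = 1/4
P(W=3 | obs) = 5/336 / 1/14 = 5/24
argmax = 1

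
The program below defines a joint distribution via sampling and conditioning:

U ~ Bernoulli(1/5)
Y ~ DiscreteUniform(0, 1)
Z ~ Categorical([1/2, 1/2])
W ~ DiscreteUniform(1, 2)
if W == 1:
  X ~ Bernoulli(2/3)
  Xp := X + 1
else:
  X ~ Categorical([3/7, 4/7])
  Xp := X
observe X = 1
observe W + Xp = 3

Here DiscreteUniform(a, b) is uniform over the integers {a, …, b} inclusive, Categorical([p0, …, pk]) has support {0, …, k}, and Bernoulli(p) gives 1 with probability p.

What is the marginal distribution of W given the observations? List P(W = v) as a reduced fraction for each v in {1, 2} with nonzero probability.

P(W=1) = 7/13, P(W=2) = 6/13

Enumerate traces; 16 have nonzero weight after conditioning:
  (U=0, Y=0, Z=0, W=1, X=1) weight 1/15
  (U=0, Y=0, Z=0, W=2, X=1) weight 2/35
  (U=0, Y=0, Z=1, W=1, X=1) weight 1/15
  (U=0, Y=0, Z=1, W=2, X=1) weight 2/35
  (U=0, Y=1, Z=0, W=1, X=1) weight 1/15
  (U=0, Y=1, Z=0, W=2, X=1) weight 2/35
  (U=0, Y=1, Z=1, W=1, X=1) weight 1/15
  (U=0, Y=1, Z=1, W=2, X=1) weight 2/35
  … 8 more
Group by W:
  weight(W=1) = 1/3
  weight(W=2) = 2/7
Total weight = 1/3 + 2/7 = 13/21
P(W=1 | obs) = 1/3 / 13/21 = 7/13
P(W=2 | obs) = 2/7 / 13/21 = 6/13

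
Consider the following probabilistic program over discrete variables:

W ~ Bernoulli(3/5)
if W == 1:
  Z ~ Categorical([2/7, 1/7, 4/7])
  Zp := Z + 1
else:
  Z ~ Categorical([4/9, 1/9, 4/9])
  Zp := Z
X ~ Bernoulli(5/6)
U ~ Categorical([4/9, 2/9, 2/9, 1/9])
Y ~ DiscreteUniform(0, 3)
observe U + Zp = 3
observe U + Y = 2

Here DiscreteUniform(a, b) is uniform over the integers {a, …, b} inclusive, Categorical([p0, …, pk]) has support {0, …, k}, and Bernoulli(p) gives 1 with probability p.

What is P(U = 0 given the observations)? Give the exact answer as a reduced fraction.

Enumerate traces; 10 have nonzero weight after conditioning:
  (W=0, Z=1, X=0, U=2, Y=0) weight 1/2430
  (W=0, Z=1, X=1, U=2, Y=0) weight 1/486
  (W=0, Z=2, X=0, U=1, Y=1) weight 2/1215
  (W=0, Z=2, X=1, U=1, Y=1) weight 2/243
  (W=1, Z=0, X=0, U=2, Y=0) weight 1/630
  (W=1, Z=0, X=1, U=2, Y=0) weight 1/126
  (W=1, Z=1, X=0, U=1, Y=1) weight 1/1260
  (W=1, Z=1, X=1, U=1, Y=1) weight 1/252
  (W=1, Z=2, X=0, U=0, Y=2) weight 2/315
  … 1 more
Group by U:
  weight(U=0) = 4/105
  weight(U=1) = 83/5670
  weight(U=2) = 34/2835
Total weight = 4/105 + 83/5670 + 34/2835 = 367/5670
P(U=0 | obs) = 4/105 / 367/5670 = 216/367
P(U=1 | obs) = 83/5670 / 367/5670 = 83/367
P(U=2 | obs) = 34/2835 / 367/5670 = 68/367

P(U = 0 | obs) = 216/367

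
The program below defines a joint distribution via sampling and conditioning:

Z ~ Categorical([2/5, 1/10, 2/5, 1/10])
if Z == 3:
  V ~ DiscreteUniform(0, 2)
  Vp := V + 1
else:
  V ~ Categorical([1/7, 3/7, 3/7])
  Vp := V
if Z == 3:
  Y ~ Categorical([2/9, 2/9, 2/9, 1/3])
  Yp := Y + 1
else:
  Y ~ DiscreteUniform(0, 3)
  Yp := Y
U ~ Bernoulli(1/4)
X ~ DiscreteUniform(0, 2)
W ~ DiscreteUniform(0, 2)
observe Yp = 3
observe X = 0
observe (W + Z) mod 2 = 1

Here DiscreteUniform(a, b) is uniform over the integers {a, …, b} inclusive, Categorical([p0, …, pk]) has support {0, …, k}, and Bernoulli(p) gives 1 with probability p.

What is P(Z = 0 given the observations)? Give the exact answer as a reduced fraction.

P(Z = 0 | obs) = 18/53

Enumerate traces; 36 have nonzero weight after conditioning:
  (Z=0, V=0, Y=3, U=0, X=0, W=1) weight 1/840
  (Z=0, V=0, Y=3, U=1, X=0, W=1) weight 1/2520
  (Z=0, V=1, Y=3, U=0, X=0, W=1) weight 1/280
  (Z=0, V=1, Y=3, U=1, X=0, W=1) weight 1/840
  (Z=0, V=2, Y=3, U=0, X=0, W=1) weight 1/280
  (Z=0, V=2, Y=3, U=1, X=0, W=1) weight 1/840
  (Z=1, V=0, Y=3, U=0, X=0, W=0) weight 1/3360
  (Z=1, V=0, Y=3, U=0, X=0, W=2) weight 1/3360
  (Z=2, V=0, Y=3, U=0, X=0, W=1) weight 1/840
  (Z=3, V=0, Y=2, U=0, X=0, W=0) weight 1/1620
  … 26 more
Group by Z:
  weight(Z=0) = 1/90
  weight(Z=1) = 1/180
  weight(Z=2) = 1/90
  weight(Z=3) = 2/405
Total weight = 1/90 + 1/180 + 1/90 + 2/405 = 53/1620
P(Z=0 | obs) = 1/90 / 53/1620 = 18/53
P(Z=1 | obs) = 1/180 / 53/1620 = 9/53
P(Z=2 | obs) = 1/90 / 53/1620 = 18/53
P(Z=3 | obs) = 2/405 / 53/1620 = 8/53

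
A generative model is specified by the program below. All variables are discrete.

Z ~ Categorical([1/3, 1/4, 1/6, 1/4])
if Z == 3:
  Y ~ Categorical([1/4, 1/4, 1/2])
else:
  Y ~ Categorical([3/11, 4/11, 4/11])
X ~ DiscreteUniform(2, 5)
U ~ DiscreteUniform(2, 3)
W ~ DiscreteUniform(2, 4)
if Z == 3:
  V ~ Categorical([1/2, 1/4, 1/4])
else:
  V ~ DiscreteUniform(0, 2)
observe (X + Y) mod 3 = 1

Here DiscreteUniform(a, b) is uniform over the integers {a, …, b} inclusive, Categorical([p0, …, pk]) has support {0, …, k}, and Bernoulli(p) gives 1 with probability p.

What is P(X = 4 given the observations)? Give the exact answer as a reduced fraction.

Enumerate traces; 288 have nonzero weight after conditioning:
  (Z=0, Y=0, X=4, U=2, W=2, V=0) weight 1/792
  (Z=0, Y=0, X=4, U=2, W=2, V=1) weight 1/792
  (Z=0, Y=0, X=4, U=2, W=2, V=2) weight 1/792
  (Z=0, Y=0, X=4, U=2, W=3, V=0) weight 1/792
  (Z=0, Y=0, X=4, U=2, W=3, V=1) weight 1/792
  (Z=0, Y=0, X=4, U=2, W=3, V=2) weight 1/792
  (Z=0, Y=0, X=4, U=2, W=4, V=0) weight 1/792
  (Z=0, Y=0, X=4, U=2, W=4, V=1) weight 1/792
  (Z=0, Y=1, X=3, U=2, W=2, V=0) weight 1/594
  (Z=0, Y=2, X=2, U=2, W=2, V=0) weight 1/594
  … 278 more
Group by X:
  weight(X=2) = 35/352
  weight(X=3) = 59/704
  weight(X=4) = 47/704
  weight(X=5) = 35/352
Total weight = 35/352 + 59/704 + 47/704 + 35/352 = 123/352
P(X=2 | obs) = 35/352 / 123/352 = 35/123
P(X=3 | obs) = 59/704 / 123/352 = 59/246
P(X=4 | obs) = 47/704 / 123/352 = 47/246
P(X=5 | obs) = 35/352 / 123/352 = 35/123

P(X = 4 | obs) = 47/246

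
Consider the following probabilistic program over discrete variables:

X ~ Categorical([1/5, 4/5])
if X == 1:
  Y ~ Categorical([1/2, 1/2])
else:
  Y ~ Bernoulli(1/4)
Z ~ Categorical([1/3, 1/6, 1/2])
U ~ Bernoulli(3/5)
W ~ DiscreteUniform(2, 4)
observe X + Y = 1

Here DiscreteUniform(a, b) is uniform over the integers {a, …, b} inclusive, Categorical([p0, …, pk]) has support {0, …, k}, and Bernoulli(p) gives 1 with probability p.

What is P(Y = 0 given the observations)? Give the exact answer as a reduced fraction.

Enumerate traces; 36 have nonzero weight after conditioning:
  (X=0, Y=1, Z=0, U=0, W=2) weight 1/450
  (X=0, Y=1, Z=0, U=0, W=3) weight 1/450
  (X=0, Y=1, Z=0, U=0, W=4) weight 1/450
  (X=0, Y=1, Z=0, U=1, W=2) weight 1/300
  (X=0, Y=1, Z=0, U=1, W=3) weight 1/300
  (X=0, Y=1, Z=0, U=1, W=4) weight 1/300
  (X=0, Y=1, Z=1, U=0, W=2) weight 1/900
  (X=0, Y=1, Z=1, U=0, W=3) weight 1/900
  (X=1, Y=0, Z=0, U=0, W=2) weight 4/225
  … 27 more
Group by Y:
  weight(Y=0) = 2/5
  weight(Y=1) = 1/20
Total weight = 2/5 + 1/20 = 9/20
P(Y=0 | obs) = 2/5 / 9/20 = 8/9
P(Y=1 | obs) = 1/20 / 9/20 = 1/9

P(Y = 0 | obs) = 8/9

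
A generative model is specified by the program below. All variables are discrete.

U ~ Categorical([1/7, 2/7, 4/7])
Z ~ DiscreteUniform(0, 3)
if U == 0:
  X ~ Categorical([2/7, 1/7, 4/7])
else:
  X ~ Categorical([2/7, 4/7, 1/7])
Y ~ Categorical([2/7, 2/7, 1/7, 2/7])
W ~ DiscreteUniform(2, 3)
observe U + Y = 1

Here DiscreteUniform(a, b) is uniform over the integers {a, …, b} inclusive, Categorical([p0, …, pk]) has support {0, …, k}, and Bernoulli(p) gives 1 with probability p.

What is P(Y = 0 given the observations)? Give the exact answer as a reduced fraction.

Enumerate traces; 48 have nonzero weight after conditioning:
  (U=0, Z=0, X=0, Y=1, W=2) weight 1/686
  (U=0, Z=0, X=0, Y=1, W=3) weight 1/686
  (U=0, Z=0, X=1, Y=1, W=2) weight 1/1372
  (U=0, Z=0, X=1, Y=1, W=3) weight 1/1372
  (U=0, Z=0, X=2, Y=1, W=2) weight 1/343
  (U=0, Z=0, X=2, Y=1, W=3) weight 1/343
  (U=0, Z=1, X=0, Y=1, W=2) weight 1/686
  (U=0, Z=1, X=0, Y=1, W=3) weight 1/686
  (U=1, Z=0, X=0, Y=0, W=2) weight 1/343
  … 39 more
Group by Y:
  weight(Y=0) = 4/49
  weight(Y=1) = 2/49
Total weight = 4/49 + 2/49 = 6/49
P(Y=0 | obs) = 4/49 / 6/49 = 2/3
P(Y=1 | obs) = 2/49 / 6/49 = 1/3

P(Y = 0 | obs) = 2/3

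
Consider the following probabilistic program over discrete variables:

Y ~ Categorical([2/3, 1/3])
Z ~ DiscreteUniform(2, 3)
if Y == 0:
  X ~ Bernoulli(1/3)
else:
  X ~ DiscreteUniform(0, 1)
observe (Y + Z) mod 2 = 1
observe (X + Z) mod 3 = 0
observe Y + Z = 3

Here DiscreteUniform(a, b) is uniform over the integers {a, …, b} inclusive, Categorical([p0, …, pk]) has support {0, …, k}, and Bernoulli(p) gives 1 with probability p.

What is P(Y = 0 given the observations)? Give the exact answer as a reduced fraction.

Enumerate traces; 2 have nonzero weight after conditioning:
  (Y=0, Z=3, X=0) weight 2/9
  (Y=1, Z=2, X=1) weight 1/12
Group by Y:
  weight(Y=0) = 2/9
  weight(Y=1) = 1/12
Total weight = 2/9 + 1/12 = 11/36
P(Y=0 | obs) = 2/9 / 11/36 = 8/11
P(Y=1 | obs) = 1/12 / 11/36 = 3/11

P(Y = 0 | obs) = 8/11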